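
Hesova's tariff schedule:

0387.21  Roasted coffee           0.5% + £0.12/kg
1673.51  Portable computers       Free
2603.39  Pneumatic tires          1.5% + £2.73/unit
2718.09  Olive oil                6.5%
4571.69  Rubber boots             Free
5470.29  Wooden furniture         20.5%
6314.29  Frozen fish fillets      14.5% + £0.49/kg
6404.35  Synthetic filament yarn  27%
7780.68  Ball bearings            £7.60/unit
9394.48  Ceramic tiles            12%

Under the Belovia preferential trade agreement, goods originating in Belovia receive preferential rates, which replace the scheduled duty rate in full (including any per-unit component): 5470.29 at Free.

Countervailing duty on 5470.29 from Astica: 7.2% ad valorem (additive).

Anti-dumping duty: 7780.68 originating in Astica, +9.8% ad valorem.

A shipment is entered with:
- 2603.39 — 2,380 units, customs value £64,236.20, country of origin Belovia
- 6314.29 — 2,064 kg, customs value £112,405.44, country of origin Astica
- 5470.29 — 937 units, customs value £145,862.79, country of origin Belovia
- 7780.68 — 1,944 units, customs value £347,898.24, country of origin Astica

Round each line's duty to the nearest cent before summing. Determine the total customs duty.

Line 1 (2603.39, Belovia, 2,380 units, £64,236.20):
Base rate for 2603.39 is 1.5% + £2.73/unit.
Origin Belovia is the FTA partner but 2603.39 is not on the preference list; base rate stands.
Duty = £64,236.20 × 1.5% + 2,380 × £2.73 = £7,460.94.
Line 2 (6314.29, Astica, 2,064 kg, £112,405.44):
Base rate for 6314.29 is 14.5% + £0.49/kg.
Duty = £112,405.44 × 14.5% + 2,064 × £0.49 = £17,310.15.
Line 3 (5470.29, Belovia, 937 units, £145,862.79):
Base rate for 5470.29 is 20.5%.
Origin Belovia qualifies under the Hesova–Belovia agreement and 5470.29 is covered: preferential rate Free applies instead.
The additional-duty order on 5470.29 targets Astica, not Belovia; it does not apply.
Duty = £145,862.79 × 0% = £0.00.
Line 4 (7780.68, Astica, 1,944 units, £347,898.24):
Base rate for 7780.68 is £7.60/unit.
Additional duty on 7780.68 from Astica: +9.8% ad valorem. Applied ad valorem rate = 9.8%.
Duty = £347,898.24 × 9.8% + 1,944 × £7.60 = £48,868.43.
Total = £7,460.94 + £17,310.15 + £0.00 + £48,868.43 = £73,639.52.

£73,639.52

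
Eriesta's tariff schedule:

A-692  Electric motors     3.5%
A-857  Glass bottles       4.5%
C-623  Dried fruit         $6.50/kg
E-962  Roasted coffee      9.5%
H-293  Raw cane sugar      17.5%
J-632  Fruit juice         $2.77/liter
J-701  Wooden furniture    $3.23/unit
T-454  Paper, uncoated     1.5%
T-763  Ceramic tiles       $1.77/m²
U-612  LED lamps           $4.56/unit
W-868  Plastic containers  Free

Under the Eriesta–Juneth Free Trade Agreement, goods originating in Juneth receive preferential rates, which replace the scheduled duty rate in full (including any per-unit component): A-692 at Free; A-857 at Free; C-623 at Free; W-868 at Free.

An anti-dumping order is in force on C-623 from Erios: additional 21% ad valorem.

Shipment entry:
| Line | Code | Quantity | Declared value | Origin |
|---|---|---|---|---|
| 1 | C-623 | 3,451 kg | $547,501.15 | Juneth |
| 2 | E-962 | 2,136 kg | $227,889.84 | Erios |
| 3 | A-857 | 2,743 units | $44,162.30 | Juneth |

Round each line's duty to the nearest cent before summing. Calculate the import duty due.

$21,649.53

Line 1 (C-623, Juneth, 3,451 kg, $547,501.15):
Base rate for C-623 is $6.50/kg.
Origin Juneth qualifies under the Eriesta–Juneth agreement and C-623 is covered: preferential rate Free applies instead.
The additional-duty order on C-623 targets Erios, not Juneth; it does not apply.
Duty = $547,501.15 × 0% = $0.00.
Line 2 (E-962, Erios, 2,136 kg, $227,889.84):
Base rate for E-962 is 9.5%.
Duty = $227,889.84 × 9.5% = $21,649.53.
Line 3 (A-857, Juneth, 2,743 units, $44,162.30):
Base rate for A-857 is 4.5%.
Origin Juneth qualifies under the Eriesta–Juneth agreement and A-857 is covered: preferential rate Free applies instead.
Duty = $44,162.30 × 0% = $0.00.
Total = $0.00 + $21,649.53 + $0.00 = $21,649.53.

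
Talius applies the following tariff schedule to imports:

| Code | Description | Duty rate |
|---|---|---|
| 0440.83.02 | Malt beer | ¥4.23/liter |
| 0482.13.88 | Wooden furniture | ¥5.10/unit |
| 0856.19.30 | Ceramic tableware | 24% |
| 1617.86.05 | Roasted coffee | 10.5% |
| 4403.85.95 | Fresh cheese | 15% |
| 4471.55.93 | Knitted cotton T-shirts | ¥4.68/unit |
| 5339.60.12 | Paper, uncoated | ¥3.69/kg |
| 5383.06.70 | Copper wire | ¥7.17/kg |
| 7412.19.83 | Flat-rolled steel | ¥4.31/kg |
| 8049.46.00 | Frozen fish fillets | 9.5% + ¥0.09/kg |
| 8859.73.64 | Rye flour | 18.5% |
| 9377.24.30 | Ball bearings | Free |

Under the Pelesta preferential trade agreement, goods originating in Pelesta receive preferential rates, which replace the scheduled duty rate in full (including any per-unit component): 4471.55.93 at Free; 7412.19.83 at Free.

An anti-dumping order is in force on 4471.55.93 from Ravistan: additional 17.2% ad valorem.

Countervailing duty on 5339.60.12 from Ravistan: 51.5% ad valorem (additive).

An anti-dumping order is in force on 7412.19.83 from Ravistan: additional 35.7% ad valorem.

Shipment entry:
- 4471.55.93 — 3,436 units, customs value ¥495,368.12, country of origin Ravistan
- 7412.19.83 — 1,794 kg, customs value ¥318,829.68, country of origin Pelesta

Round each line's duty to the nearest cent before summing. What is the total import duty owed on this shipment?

Line 1 (4471.55.93, Ravistan, 3,436 units, ¥495,368.12):
Base rate for 4471.55.93 is ¥4.68/unit.
4471.55.93 has an FTA preferential rate, but origin Ravistan is not Pelesta; base rate stands.
Additional duty on 4471.55.93 from Ravistan: +17.2% ad valorem. Applied ad valorem rate = 17.2%.
Duty = ¥495,368.12 × 17.2% + 3,436 × ¥4.68 = ¥101,283.80.
Line 2 (7412.19.83, Pelesta, 1,794 kg, ¥318,829.68):
Base rate for 7412.19.83 is ¥4.31/kg.
Origin Pelesta qualifies under the Talius–Pelesta agreement and 7412.19.83 is covered: preferential rate Free applies instead.
The additional-duty order on 7412.19.83 targets Ravistan, not Pelesta; it does not apply.
Duty = ¥318,829.68 × 0% = ¥0.00.
Total = ¥101,283.80 + ¥0.00 = ¥101,283.80.

¥101,283.80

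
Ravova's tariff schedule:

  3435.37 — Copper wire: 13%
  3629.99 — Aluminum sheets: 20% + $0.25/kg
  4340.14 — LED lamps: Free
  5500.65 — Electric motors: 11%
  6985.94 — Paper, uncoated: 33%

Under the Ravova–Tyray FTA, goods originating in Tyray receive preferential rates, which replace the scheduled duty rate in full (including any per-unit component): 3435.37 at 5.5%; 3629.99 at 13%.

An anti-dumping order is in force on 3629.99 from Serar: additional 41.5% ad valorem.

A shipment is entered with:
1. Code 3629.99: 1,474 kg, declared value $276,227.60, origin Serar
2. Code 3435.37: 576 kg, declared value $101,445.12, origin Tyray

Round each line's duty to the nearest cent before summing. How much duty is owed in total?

Line 1 (3629.99, Serar, 1,474 kg, $276,227.60):
Base rate for 3629.99 is 20% + $0.25/kg.
3629.99 has an FTA preferential rate, but origin Serar is not Tyray; base rate stands.
Additional duty on 3629.99 from Serar: +41.5%. Applied ad valorem rate: 20% + 41.5% = 61.5%.
Duty = $276,227.60 × 61.5% + 1,474 × $0.25 = $170,248.47.
Line 2 (3435.37, Tyray, 576 kg, $101,445.12):
Base rate for 3435.37 is 13%.
Origin Tyray qualifies under the Ravova–Tyray agreement and 3435.37 is covered: preferential rate 5.5% applies instead.
Duty = $101,445.12 × 5.5% = $5,579.48.
Total = $170,248.47 + $5,579.48 = $175,827.95.

$175,827.95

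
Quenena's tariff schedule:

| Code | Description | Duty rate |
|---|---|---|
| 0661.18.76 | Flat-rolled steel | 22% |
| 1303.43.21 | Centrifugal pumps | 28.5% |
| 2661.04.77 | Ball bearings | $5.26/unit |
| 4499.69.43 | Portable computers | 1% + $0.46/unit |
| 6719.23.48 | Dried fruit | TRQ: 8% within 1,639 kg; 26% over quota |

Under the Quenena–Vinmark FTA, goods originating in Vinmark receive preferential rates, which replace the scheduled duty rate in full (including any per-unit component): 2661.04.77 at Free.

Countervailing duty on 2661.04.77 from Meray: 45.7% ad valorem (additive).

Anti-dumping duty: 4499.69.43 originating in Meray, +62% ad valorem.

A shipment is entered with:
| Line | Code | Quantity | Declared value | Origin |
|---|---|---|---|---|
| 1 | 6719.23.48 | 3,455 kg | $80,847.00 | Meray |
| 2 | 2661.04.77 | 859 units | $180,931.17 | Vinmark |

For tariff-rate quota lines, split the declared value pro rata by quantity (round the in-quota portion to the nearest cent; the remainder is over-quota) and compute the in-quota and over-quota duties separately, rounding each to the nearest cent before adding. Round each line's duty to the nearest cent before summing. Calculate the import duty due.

Line 1 (6719.23.48, Meray, 3,455 kg, $80,847.00):
Code 6719.23.48 is under a tariff-rate quota (threshold 1,639 kg). In-quota: 1,639 kg at 8%; over-quota: 1,816 kg at 26%.
Pro-rata value split: in-quota = $80,847.00 × 1,639/3,455 = $38,352.60; over-quota = $80,847.00 − $38,352.60 = $42,494.40.
In-quota duty = $38,352.60 × 8% = $3,068.21. Over-quota duty = $42,494.40 × 26% = $11,048.54.
Line duty = $3,068.21 + $11,048.54 = $14,116.75.
Line 2 (2661.04.77, Vinmark, 859 units, $180,931.17):
Base rate for 2661.04.77 is $5.26/unit.
Origin Vinmark qualifies under the Quenena–Vinmark agreement and 2661.04.77 is covered: preferential rate Free applies instead.
The additional-duty order on 2661.04.77 targets Meray, not Vinmark; it does not apply.
Duty = $180,931.17 × 0% = $0.00.
Total = $14,116.75 + $0.00 = $14,116.75.

$14,116.75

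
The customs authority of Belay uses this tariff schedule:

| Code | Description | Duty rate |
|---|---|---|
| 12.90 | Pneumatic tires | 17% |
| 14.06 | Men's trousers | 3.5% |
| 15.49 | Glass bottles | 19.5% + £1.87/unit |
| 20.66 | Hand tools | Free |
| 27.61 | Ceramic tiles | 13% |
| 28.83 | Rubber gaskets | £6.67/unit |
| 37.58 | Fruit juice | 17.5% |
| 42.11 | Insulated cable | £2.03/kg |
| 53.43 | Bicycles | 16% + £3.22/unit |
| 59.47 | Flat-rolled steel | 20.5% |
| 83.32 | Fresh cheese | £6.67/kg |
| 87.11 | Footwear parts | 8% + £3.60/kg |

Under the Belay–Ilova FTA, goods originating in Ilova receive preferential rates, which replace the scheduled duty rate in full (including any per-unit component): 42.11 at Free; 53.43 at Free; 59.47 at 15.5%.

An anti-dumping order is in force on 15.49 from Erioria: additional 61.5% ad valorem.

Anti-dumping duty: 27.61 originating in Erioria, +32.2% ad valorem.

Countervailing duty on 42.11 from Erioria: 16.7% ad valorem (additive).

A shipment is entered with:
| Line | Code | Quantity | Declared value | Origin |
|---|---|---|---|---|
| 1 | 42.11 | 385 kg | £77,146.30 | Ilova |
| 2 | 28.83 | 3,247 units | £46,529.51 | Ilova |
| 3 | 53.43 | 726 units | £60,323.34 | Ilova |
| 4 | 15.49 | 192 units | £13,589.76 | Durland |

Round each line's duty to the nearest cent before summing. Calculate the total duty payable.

Line 1 (42.11, Ilova, 385 kg, £77,146.30):
Base rate for 42.11 is £2.03/kg.
Origin Ilova qualifies under the Belay–Ilova agreement and 42.11 is covered: preferential rate Free applies instead.
The additional-duty order on 42.11 targets Erioria, not Ilova; it does not apply.
Duty = £77,146.30 × 0% = £0.00.
Line 2 (28.83, Ilova, 3,247 units, £46,529.51):
Base rate for 28.83 is £6.67/unit.
Origin Ilova is the FTA partner but 28.83 is not on the preference list; base rate stands.
Duty = 3,247 × £6.67 = £21,657.49.
Line 3 (53.43, Ilova, 726 units, £60,323.34):
Base rate for 53.43 is 16% + £3.22/unit.
Origin Ilova qualifies under the Belay–Ilova agreement and 53.43 is covered: preferential rate Free applies instead.
Duty = £60,323.34 × 0% = £0.00.
Line 4 (15.49, Durland, 192 units, £13,589.76):
Base rate for 15.49 is 19.5% + £1.87/unit.
The additional-duty order on 15.49 targets Erioria, not Durland; it does not apply.
Duty = £13,589.76 × 19.5% + 192 × £1.87 = £3,009.04.
Total = £0.00 + £21,657.49 + £0.00 + £3,009.04 = £24,666.53.

£24,666.53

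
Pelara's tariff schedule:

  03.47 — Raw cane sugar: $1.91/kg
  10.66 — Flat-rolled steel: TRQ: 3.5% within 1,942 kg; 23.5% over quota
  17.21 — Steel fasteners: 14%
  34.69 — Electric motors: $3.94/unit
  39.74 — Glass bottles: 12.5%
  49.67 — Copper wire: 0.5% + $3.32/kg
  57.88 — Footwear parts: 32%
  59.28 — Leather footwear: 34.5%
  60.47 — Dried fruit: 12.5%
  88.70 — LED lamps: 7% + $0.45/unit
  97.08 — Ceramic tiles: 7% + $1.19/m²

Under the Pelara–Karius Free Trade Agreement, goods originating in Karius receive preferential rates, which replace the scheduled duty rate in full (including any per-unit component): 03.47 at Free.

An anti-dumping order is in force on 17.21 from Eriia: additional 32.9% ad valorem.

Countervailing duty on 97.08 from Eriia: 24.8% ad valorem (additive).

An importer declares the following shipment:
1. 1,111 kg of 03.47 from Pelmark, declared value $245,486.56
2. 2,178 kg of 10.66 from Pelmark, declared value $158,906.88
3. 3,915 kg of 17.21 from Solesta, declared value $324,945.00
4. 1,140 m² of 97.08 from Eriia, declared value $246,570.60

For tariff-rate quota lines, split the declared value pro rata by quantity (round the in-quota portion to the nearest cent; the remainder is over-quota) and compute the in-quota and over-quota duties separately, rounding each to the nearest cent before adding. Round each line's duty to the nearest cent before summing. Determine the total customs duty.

$136,385.81

Line 1 (03.47, Pelmark, 1,111 kg, $245,486.56):
Base rate for 03.47 is $1.91/kg.
03.47 has an FTA preferential rate, but origin Pelmark is not Karius; base rate stands.
Duty = 1,111 × $1.91 = $2,122.01.
Line 2 (10.66, Pelmark, 2,178 kg, $158,906.88):
Code 10.66 is under a tariff-rate quota (threshold 1,942 kg). In-quota: 1,942 kg at 3.5%; over-quota: 236 kg at 23.5%.
Pro-rata value split: in-quota = $158,906.88 × 1,942/2,178 = $141,688.32; over-quota = $158,906.88 − $141,688.32 = $17,218.56.
In-quota duty = $141,688.32 × 3.5% = $4,959.09. Over-quota duty = $17,218.56 × 23.5% = $4,046.36.
Line duty = $4,959.09 + $4,046.36 = $9,005.45.
Line 3 (17.21, Solesta, 3,915 kg, $324,945.00):
Base rate for 17.21 is 14%.
The additional-duty order on 17.21 targets Eriia, not Solesta; it does not apply.
Duty = $324,945.00 × 14% = $45,492.30.
Line 4 (97.08, Eriia, 1,140 m², $246,570.60):
Base rate for 97.08 is 7% + $1.19/m².
Additional duty on 97.08 from Eriia: +24.8%. Applied ad valorem rate: 7% + 24.8% = 31.8%.
Duty = $246,570.60 × 31.8% + 1,140 × $1.19 = $79,766.05.
Total = $2,122.01 + $9,005.45 + $45,492.30 + $79,766.05 = $136,385.81.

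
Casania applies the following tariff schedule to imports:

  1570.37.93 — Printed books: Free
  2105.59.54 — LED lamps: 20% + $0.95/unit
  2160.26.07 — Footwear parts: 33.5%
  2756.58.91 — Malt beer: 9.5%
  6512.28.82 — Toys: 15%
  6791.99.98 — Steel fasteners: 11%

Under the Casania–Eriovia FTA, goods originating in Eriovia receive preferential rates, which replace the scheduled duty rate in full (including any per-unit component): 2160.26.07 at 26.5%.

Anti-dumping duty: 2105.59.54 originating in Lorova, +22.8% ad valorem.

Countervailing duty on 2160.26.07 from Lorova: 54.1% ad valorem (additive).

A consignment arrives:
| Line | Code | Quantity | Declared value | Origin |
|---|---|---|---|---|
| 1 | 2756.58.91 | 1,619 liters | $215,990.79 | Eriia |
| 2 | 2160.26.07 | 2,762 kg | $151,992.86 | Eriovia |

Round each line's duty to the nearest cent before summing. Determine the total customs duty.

Line 1 (2756.58.91, Eriia, 1,619 liters, $215,990.79):
Base rate for 2756.58.91 is 9.5%.
Duty = $215,990.79 × 9.5% = $20,519.13.
Line 2 (2160.26.07, Eriovia, 2,762 kg, $151,992.86):
Base rate for 2160.26.07 is 33.5%.
Origin Eriovia qualifies under the Casania–Eriovia agreement and 2160.26.07 is covered: preferential rate 26.5% applies instead.
The additional-duty order on 2160.26.07 targets Lorova, not Eriovia; it does not apply.
Duty = $151,992.86 × 26.5% = $40,278.11.
Total = $20,519.13 + $40,278.11 = $60,797.24.

$60,797.24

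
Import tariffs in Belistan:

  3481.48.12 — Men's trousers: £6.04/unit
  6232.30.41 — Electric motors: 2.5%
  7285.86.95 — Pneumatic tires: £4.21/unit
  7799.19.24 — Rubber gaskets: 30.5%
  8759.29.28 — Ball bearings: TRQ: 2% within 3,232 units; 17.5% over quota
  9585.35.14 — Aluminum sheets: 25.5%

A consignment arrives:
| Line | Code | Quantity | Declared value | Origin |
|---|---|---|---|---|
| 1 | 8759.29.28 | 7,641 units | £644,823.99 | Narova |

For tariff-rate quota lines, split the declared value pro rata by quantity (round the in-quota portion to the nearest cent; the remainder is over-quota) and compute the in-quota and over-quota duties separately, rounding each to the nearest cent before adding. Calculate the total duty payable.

£70,568.18

Line 1 (8759.29.28, Narova, 7,641 units, £644,823.99):
Code 8759.29.28 is under a tariff-rate quota (threshold 3,232 units). In-quota: 3,232 units at 2%; over-quota: 4,409 units at 17.5%.
Pro-rata value split: in-quota = £644,823.99 × 3,232/7,641 = £272,748.48; over-quota = £644,823.99 − £272,748.48 = £372,075.51.
In-quota duty = £272,748.48 × 2% = £5,454.97. Over-quota duty = £372,075.51 × 17.5% = £65,113.21.
Line duty = £5,454.97 + £65,113.21 = £70,568.18.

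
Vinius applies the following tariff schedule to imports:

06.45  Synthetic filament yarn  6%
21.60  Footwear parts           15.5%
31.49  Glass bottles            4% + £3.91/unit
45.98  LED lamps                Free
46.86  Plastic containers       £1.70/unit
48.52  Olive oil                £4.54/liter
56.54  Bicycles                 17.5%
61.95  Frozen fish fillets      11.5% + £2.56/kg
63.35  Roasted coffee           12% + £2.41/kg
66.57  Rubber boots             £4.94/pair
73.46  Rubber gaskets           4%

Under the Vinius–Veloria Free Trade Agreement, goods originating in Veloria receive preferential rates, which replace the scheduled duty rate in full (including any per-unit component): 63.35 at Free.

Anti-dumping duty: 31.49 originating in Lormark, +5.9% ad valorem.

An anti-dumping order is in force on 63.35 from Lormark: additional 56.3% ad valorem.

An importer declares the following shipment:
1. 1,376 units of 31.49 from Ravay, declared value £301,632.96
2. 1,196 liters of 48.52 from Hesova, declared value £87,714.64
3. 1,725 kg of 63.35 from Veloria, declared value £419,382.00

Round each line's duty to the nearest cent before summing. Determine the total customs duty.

Line 1 (31.49, Ravay, 1,376 units, £301,632.96):
Base rate for 31.49 is 4% + £3.91/unit.
The additional-duty order on 31.49 targets Lormark, not Ravay; it does not apply.
Duty = £301,632.96 × 4% + 1,376 × £3.91 = £17,445.48.
Line 2 (48.52, Hesova, 1,196 liters, £87,714.64):
Base rate for 48.52 is £4.54/liter.
Duty = 1,196 × £4.54 = £5,429.84.
Line 3 (63.35, Veloria, 1,725 kg, £419,382.00):
Base rate for 63.35 is 12% + £2.41/kg.
Origin Veloria qualifies under the Vinius–Veloria agreement and 63.35 is covered: preferential rate Free applies instead.
The additional-duty order on 63.35 targets Lormark, not Veloria; it does not apply.
Duty = £419,382.00 × 0% = £0.00.
Total = £17,445.48 + £5,429.84 + £0.00 = £22,875.32.

£22,875.32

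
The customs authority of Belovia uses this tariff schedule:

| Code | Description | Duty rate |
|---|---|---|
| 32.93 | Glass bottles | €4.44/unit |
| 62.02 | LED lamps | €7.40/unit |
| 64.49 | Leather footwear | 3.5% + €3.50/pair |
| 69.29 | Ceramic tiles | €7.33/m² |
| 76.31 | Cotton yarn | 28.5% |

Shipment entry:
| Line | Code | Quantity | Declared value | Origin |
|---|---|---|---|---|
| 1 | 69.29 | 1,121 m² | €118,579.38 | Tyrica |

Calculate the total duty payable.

Line 1 (69.29, Tyrica, 1,121 m², €118,579.38):
Base rate for 69.29 is €7.33/m².
Duty = 1,121 × €7.33 = €8,216.93.

€8,216.93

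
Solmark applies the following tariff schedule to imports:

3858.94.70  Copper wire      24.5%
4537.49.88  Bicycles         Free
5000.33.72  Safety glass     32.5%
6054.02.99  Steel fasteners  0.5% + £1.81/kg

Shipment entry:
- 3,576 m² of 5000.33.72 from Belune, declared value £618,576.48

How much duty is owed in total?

Line 1 (5000.33.72, Belune, 3,576 m², £618,576.48):
Base rate for 5000.33.72 is 32.5%.
Duty = £618,576.48 × 32.5% = £201,037.36.

£201,037.36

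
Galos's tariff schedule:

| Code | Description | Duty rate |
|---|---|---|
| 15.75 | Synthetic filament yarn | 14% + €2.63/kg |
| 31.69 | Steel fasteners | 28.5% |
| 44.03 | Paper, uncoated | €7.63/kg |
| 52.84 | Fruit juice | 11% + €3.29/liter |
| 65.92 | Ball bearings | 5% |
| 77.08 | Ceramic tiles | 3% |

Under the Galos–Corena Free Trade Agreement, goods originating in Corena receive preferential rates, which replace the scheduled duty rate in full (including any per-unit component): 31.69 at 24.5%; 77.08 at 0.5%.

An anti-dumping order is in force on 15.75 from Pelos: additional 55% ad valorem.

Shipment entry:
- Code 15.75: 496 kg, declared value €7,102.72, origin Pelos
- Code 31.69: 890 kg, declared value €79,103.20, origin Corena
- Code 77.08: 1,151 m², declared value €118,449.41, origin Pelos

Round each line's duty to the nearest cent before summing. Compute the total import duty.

€29,139.12

Line 1 (15.75, Pelos, 496 kg, €7,102.72):
Base rate for 15.75 is 14% + €2.63/kg.
Additional duty on 15.75 from Pelos: +55%. Applied ad valorem rate: 14% + 55% = 69%.
Duty = €7,102.72 × 69% + 496 × €2.63 = €6,205.36.
Line 2 (31.69, Corena, 890 kg, €79,103.20):
Base rate for 31.69 is 28.5%.
Origin Corena qualifies under the Galos–Corena agreement and 31.69 is covered: preferential rate 24.5% applies instead.
Duty = €79,103.20 × 24.5% = €19,380.28.
Line 3 (77.08, Pelos, 1,151 m², €118,449.41):
Base rate for 77.08 is 3%.
77.08 has an FTA preferential rate, but origin Pelos is not Corena; base rate stands.
Duty = €118,449.41 × 3% = €3,553.48.
Total = €6,205.36 + €19,380.28 + €3,553.48 = €29,139.12.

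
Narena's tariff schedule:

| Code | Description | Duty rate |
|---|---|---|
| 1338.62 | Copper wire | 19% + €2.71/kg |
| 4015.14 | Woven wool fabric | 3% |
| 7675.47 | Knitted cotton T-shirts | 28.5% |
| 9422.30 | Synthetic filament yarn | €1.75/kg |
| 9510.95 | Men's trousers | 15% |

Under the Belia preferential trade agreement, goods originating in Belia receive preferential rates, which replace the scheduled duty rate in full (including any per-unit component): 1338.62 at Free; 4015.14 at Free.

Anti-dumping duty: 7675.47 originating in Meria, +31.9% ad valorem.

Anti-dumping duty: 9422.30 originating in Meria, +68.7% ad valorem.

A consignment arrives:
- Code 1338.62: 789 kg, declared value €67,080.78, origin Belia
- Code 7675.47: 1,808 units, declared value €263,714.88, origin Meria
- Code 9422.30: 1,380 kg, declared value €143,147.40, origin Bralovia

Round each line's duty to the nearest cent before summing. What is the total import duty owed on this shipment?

Line 1 (1338.62, Belia, 789 kg, €67,080.78):
Base rate for 1338.62 is 19% + €2.71/kg.
Origin Belia qualifies under the Narena–Belia agreement and 1338.62 is covered: preferential rate Free applies instead.
Duty = €67,080.78 × 0% = €0.00.
Line 2 (7675.47, Meria, 1,808 units, €263,714.88):
Base rate for 7675.47 is 28.5%.
Additional duty on 7675.47 from Meria: +31.9%. Applied ad valorem rate: 28.5% + 31.9% = 60.4%.
Duty = €263,714.88 × 60.4% = €159,283.79.
Line 3 (9422.30, Bralovia, 1,380 kg, €143,147.40):
Base rate for 9422.30 is €1.75/kg.
The additional-duty order on 9422.30 targets Meria, not Bralovia; it does not apply.
Duty = 1,380 × €1.75 = €2,415.00.
Total = €0.00 + €159,283.79 + €2,415.00 = €161,698.79.

€161,698.79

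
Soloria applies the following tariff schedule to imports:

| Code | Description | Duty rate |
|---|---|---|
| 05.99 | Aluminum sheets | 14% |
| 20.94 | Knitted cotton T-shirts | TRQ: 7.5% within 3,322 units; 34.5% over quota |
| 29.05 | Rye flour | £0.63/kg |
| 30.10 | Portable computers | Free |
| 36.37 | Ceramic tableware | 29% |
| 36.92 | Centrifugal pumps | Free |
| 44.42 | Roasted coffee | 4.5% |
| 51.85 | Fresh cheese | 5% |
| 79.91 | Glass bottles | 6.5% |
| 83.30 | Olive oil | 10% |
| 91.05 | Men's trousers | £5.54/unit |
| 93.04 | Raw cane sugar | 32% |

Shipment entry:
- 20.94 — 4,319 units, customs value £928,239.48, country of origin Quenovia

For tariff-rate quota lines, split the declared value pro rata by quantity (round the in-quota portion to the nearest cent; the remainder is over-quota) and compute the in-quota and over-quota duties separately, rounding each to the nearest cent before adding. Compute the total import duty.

£127,472.28

Line 1 (20.94, Quenovia, 4,319 units, £928,239.48):
Code 20.94 is under a tariff-rate quota (threshold 3,322 units). In-quota: 3,322 units at 7.5%; over-quota: 997 units at 34.5%.
Pro-rata value split: in-quota = £928,239.48 × 3,322/4,319 = £713,964.24; over-quota = £928,239.48 − £713,964.24 = £214,275.24.
In-quota duty = £713,964.24 × 7.5% = £53,547.32. Over-quota duty = £214,275.24 × 34.5% = £73,924.96.
Line duty = £53,547.32 + £73,924.96 = £127,472.28.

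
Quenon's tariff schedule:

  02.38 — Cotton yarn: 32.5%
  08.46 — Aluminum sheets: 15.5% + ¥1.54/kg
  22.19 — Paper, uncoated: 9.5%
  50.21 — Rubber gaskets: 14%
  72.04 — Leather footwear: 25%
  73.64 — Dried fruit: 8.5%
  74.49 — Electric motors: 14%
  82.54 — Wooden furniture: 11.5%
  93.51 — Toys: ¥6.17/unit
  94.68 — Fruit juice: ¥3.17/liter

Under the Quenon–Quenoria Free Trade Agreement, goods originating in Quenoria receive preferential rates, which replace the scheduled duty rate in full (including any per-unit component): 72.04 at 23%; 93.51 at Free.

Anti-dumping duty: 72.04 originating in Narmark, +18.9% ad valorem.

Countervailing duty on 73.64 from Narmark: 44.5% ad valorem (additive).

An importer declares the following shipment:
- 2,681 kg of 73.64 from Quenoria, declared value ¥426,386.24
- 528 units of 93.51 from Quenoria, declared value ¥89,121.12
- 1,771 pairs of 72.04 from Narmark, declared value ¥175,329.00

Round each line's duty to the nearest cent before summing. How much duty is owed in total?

¥113,212.26

Line 1 (73.64, Quenoria, 2,681 kg, ¥426,386.24):
Base rate for 73.64 is 8.5%.
Origin Quenoria is the FTA partner but 73.64 is not on the preference list; base rate stands.
The additional-duty order on 73.64 targets Narmark, not Quenoria; it does not apply.
Duty = ¥426,386.24 × 8.5% = ¥36,242.83.
Line 2 (93.51, Quenoria, 528 units, ¥89,121.12):
Base rate for 93.51 is ¥6.17/unit.
Origin Quenoria qualifies under the Quenon–Quenoria agreement and 93.51 is covered: preferential rate Free applies instead.
Duty = ¥89,121.12 × 0% = ¥0.00.
Line 3 (72.04, Narmark, 1,771 pairs, ¥175,329.00):
Base rate for 72.04 is 25%.
72.04 has an FTA preferential rate, but origin Narmark is not Quenoria; base rate stands.
Additional duty on 72.04 from Narmark: +18.9%. Applied ad valorem rate: 25% + 18.9% = 43.9%.
Duty = ¥175,329.00 × 43.9% = ¥76,969.43.
Total = ¥36,242.83 + ¥0.00 + ¥76,969.43 = ¥113,212.26.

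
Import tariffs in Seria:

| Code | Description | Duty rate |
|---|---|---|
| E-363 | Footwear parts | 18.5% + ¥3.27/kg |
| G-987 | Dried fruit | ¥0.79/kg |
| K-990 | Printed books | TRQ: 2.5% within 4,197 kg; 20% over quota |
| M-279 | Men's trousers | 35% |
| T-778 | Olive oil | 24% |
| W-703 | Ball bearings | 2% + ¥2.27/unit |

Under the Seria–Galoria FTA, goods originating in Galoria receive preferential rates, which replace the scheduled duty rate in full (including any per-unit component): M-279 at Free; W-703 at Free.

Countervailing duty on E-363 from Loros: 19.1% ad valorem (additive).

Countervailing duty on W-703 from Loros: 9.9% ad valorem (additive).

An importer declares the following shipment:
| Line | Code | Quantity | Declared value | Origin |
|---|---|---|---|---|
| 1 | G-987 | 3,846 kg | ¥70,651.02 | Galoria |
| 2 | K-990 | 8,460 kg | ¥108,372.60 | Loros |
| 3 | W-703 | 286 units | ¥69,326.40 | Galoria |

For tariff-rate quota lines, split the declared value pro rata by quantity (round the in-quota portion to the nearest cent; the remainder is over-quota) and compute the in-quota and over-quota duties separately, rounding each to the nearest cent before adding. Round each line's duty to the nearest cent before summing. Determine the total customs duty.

¥15,304.24

Line 1 (G-987, Galoria, 3,846 kg, ¥70,651.02):
Base rate for G-987 is ¥0.79/kg.
Origin Galoria is the FTA partner but G-987 is not on the preference list; base rate stands.
Duty = 3,846 × ¥0.79 = ¥3,038.34.
Line 2 (K-990, Loros, 8,460 kg, ¥108,372.60):
Code K-990 is under a tariff-rate quota (threshold 4,197 kg). In-quota: 4,197 kg at 2.5%; over-quota: 4,263 kg at 20%.
Pro-rata value split: in-quota = ¥108,372.60 × 4,197/8,460 = ¥53,763.57; over-quota = ¥108,372.60 − ¥53,763.57 = ¥54,609.03.
In-quota duty = ¥53,763.57 × 2.5% = ¥1,344.09. Over-quota duty = ¥54,609.03 × 20% = ¥10,921.81.
Line duty = ¥1,344.09 + ¥10,921.81 = ¥12,265.90.
Line 3 (W-703, Galoria, 286 units, ¥69,326.40):
Base rate for W-703 is 2% + ¥2.27/unit.
Origin Galoria qualifies under the Seria–Galoria agreement and W-703 is covered: preferential rate Free applies instead.
The additional-duty order on W-703 targets Loros, not Galoria; it does not apply.
Duty = ¥69,326.40 × 0% = ¥0.00.
Total = ¥3,038.34 + ¥12,265.90 + ¥0.00 = ¥15,304.24.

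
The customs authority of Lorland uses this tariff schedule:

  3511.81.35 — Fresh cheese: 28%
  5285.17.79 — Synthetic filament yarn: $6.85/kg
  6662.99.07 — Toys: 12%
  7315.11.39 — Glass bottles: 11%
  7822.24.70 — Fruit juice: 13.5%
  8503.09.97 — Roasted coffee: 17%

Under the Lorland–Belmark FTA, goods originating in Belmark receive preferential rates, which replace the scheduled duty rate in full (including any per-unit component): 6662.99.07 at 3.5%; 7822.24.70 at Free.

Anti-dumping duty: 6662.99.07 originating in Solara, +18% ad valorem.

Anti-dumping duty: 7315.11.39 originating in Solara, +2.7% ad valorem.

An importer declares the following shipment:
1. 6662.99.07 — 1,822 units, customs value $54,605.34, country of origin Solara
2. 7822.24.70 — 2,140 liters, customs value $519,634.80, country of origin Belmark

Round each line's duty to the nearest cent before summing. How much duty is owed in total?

$16,381.60

Line 1 (6662.99.07, Solara, 1,822 units, $54,605.34):
Base rate for 6662.99.07 is 12%.
6662.99.07 has an FTA preferential rate, but origin Solara is not Belmark; base rate stands.
Additional duty on 6662.99.07 from Solara: +18%. Applied ad valorem rate: 12% + 18% = 30%.
Duty = $54,605.34 × 30% = $16,381.60.
Line 2 (7822.24.70, Belmark, 2,140 liters, $519,634.80):
Base rate for 7822.24.70 is 13.5%.
Origin Belmark qualifies under the Lorland–Belmark agreement and 7822.24.70 is covered: preferential rate Free applies instead.
Duty = $519,634.80 × 0% = $0.00.
Total = $16,381.60 + $0.00 = $16,381.60.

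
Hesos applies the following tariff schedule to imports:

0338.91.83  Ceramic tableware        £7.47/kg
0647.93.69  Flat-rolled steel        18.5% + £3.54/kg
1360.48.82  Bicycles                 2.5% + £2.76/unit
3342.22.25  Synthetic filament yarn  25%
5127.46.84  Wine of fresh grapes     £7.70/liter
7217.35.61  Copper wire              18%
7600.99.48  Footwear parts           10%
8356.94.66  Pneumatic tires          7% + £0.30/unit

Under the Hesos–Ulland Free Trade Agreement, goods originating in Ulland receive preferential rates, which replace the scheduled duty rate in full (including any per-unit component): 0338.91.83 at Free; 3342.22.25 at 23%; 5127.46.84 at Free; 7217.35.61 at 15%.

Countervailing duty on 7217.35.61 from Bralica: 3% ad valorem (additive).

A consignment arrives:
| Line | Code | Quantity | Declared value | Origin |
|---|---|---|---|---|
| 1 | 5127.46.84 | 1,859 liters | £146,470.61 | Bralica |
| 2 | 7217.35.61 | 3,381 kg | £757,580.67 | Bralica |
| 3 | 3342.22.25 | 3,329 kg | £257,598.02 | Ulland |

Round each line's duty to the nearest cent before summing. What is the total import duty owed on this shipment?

£232,653.78

Line 1 (5127.46.84, Bralica, 1,859 liters, £146,470.61):
Base rate for 5127.46.84 is £7.70/liter.
5127.46.84 has an FTA preferential rate, but origin Bralica is not Ulland; base rate stands.
Duty = 1,859 × £7.70 = £14,314.30.
Line 2 (7217.35.61, Bralica, 3,381 kg, £757,580.67):
Base rate for 7217.35.61 is 18%.
7217.35.61 has an FTA preferential rate, but origin Bralica is not Ulland; base rate stands.
Additional duty on 7217.35.61 from Bralica: +3%. Applied ad valorem rate: 18% + 3% = 21%.
Duty = £757,580.67 × 21% = £159,091.94.
Line 3 (3342.22.25, Ulland, 3,329 kg, £257,598.02):
Base rate for 3342.22.25 is 25%.
Origin Ulland qualifies under the Hesos–Ulland agreement and 3342.22.25 is covered: preferential rate 23% applies instead.
Duty = £257,598.02 × 23% = £59,247.54.
Total = £14,314.30 + £159,091.94 + £59,247.54 = £232,653.78.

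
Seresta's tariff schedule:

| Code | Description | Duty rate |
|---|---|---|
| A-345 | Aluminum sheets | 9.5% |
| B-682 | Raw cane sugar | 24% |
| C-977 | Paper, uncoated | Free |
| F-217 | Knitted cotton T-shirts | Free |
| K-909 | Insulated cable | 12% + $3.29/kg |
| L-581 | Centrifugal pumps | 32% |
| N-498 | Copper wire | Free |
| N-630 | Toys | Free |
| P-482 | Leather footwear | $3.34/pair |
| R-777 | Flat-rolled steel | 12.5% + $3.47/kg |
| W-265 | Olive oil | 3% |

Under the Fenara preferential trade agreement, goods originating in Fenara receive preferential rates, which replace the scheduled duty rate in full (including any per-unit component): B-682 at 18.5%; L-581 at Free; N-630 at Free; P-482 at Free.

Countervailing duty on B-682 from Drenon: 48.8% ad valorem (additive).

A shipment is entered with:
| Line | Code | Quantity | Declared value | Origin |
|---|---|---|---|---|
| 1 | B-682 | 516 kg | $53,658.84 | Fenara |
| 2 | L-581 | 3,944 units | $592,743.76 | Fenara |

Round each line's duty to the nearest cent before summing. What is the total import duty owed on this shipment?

Line 1 (B-682, Fenara, 516 kg, $53,658.84):
Base rate for B-682 is 24%.
Origin Fenara qualifies under the Seresta–Fenara agreement and B-682 is covered: preferential rate 18.5% applies instead.
The additional-duty order on B-682 targets Drenon, not Fenara; it does not apply.
Duty = $53,658.84 × 18.5% = $9,926.89.
Line 2 (L-581, Fenara, 3,944 units, $592,743.76):
Base rate for L-581 is 32%.
Origin Fenara qualifies under the Seresta–Fenara agreement and L-581 is covered: preferential rate Free applies instead.
Duty = $592,743.76 × 0% = $0.00.
Total = $9,926.89 + $0.00 = $9,926.89.

$9,926.89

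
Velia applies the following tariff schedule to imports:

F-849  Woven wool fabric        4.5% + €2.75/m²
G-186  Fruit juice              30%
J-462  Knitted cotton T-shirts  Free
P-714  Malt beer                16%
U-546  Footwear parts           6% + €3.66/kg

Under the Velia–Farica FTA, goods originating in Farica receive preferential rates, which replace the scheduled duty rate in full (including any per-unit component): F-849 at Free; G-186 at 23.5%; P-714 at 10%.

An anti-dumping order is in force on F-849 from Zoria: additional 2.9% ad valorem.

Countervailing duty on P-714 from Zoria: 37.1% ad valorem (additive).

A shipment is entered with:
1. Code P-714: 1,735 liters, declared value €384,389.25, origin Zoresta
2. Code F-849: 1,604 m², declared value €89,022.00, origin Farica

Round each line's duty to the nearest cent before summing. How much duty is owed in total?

Line 1 (P-714, Zoresta, 1,735 liters, €384,389.25):
Base rate for P-714 is 16%.
P-714 has an FTA preferential rate, but origin Zoresta is not Farica; base rate stands.
The additional-duty order on P-714 targets Zoria, not Zoresta; it does not apply.
Duty = €384,389.25 × 16% = €61,502.28.
Line 2 (F-849, Farica, 1,604 m², €89,022.00):
Base rate for F-849 is 4.5% + €2.75/m².
Origin Farica qualifies under the Velia–Farica agreement and F-849 is covered: preferential rate Free applies instead.
The additional-duty order on F-849 targets Zoria, not Farica; it does not apply.
Duty = €89,022.00 × 0% = €0.00.
Total = €61,502.28 + €0.00 = €61,502.28.

€61,502.28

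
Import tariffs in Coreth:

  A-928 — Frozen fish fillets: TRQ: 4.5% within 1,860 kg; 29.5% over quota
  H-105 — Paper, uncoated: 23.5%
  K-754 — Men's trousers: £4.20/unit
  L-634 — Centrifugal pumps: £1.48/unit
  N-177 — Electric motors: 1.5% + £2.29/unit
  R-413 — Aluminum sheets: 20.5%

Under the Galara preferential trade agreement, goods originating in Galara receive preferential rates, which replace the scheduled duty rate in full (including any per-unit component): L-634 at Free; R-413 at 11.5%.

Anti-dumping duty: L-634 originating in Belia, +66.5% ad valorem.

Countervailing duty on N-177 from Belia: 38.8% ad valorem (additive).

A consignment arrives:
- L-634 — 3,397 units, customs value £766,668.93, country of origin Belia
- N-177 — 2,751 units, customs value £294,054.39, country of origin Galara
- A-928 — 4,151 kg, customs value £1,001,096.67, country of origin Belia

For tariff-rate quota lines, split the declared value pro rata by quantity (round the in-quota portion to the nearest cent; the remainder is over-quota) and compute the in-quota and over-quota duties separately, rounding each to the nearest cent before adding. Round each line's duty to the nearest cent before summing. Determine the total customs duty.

Line 1 (L-634, Belia, 3,397 units, £766,668.93):
Base rate for L-634 is £1.48/unit.
L-634 has an FTA preferential rate, but origin Belia is not Galara; base rate stands.
Additional duty on L-634 from Belia: +66.5% ad valorem. Applied ad valorem rate = 66.5%.
Duty = £766,668.93 × 66.5% + 3,397 × £1.48 = £514,862.40.
Line 2 (N-177, Galara, 2,751 units, £294,054.39):
Base rate for N-177 is 1.5% + £2.29/unit.
Origin Galara is the FTA partner but N-177 is not on the preference list; base rate stands.
The additional-duty order on N-177 targets Belia, not Galara; it does not apply.
Duty = £294,054.39 × 1.5% + 2,751 × £2.29 = £10,710.61.
Line 3 (A-928, Belia, 4,151 kg, £1,001,096.67):
Code A-928 is under a tariff-rate quota (threshold 1,860 kg). In-quota: 1,860 kg at 4.5%; over-quota: 2,291 kg at 29.5%.
Pro-rata value split: in-quota = £1,001,096.67 × 1,860/4,151 = £448,576.20; over-quota = £1,001,096.67 − £448,576.20 = £552,520.47.
In-quota duty = £448,576.20 × 4.5% = £20,185.93. Over-quota duty = £552,520.47 × 29.5% = £162,993.54.
Line duty = £20,185.93 + £162,993.54 = £183,179.47.
Total = £514,862.40 + £10,710.61 + £183,179.47 = £708,752.48.

£708,752.48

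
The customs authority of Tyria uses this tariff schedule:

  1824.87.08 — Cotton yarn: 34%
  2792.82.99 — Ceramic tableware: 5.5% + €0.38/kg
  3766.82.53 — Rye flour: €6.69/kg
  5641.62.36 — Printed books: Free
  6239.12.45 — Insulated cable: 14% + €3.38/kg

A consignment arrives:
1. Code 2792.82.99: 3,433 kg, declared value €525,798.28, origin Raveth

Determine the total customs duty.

€30,223.45

Line 1 (2792.82.99, Raveth, 3,433 kg, €525,798.28):
Base rate for 2792.82.99 is 5.5% + €0.38/kg.
Duty = €525,798.28 × 5.5% + 3,433 × €0.38 = €30,223.45.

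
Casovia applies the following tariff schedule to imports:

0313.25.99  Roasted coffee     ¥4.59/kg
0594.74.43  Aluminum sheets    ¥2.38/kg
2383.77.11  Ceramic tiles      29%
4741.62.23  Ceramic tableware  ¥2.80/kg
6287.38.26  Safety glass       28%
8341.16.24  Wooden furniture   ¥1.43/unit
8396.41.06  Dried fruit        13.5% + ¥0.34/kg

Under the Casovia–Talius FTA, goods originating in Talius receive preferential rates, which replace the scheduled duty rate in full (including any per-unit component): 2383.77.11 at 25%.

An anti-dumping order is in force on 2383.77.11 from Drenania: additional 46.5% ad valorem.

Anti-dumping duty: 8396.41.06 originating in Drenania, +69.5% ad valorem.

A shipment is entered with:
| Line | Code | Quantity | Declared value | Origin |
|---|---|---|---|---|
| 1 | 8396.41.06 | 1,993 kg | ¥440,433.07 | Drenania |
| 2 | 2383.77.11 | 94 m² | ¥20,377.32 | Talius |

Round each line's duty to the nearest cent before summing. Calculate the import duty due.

¥371,331.40

Line 1 (8396.41.06, Drenania, 1,993 kg, ¥440,433.07):
Base rate for 8396.41.06 is 13.5% + ¥0.34/kg.
Additional duty on 8396.41.06 from Drenania: +69.5%. Applied ad valorem rate: 13.5% + 69.5% = 83%.
Duty = ¥440,433.07 × 83% + 1,993 × ¥0.34 = ¥366,237.07.
Line 2 (2383.77.11, Talius, 94 m², ¥20,377.32):
Base rate for 2383.77.11 is 29%.
Origin Talius qualifies under the Casovia–Talius agreement and 2383.77.11 is covered: preferential rate 25% applies instead.
The additional-duty order on 2383.77.11 targets Drenania, not Talius; it does not apply.
Duty = ¥20,377.32 × 25% = ¥5,094.33.
Total = ¥366,237.07 + ¥5,094.33 = ¥371,331.40.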